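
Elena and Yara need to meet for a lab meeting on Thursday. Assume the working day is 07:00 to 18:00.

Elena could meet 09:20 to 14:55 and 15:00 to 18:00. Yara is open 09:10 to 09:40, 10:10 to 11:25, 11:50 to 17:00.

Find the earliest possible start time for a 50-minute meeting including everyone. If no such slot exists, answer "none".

10:10

Elena ∩ Yara: 09:20-09:40, 10:10-11:25, 11:50-14:55, 15:00-17:00.
Those are the intersection windows.
The first common window of at least 50 minutes is 10:10-11:25, so the earliest start is 10:10.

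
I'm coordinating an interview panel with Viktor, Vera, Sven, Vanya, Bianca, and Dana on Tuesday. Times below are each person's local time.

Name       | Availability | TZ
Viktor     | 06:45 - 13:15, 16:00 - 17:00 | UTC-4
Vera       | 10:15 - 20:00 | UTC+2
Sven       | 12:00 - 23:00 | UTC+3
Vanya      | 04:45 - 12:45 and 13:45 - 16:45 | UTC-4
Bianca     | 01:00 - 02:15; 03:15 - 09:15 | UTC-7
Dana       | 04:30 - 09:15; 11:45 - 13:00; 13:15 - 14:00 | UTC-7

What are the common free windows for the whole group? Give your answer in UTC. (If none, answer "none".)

Viktor in UTC: 10:45-17:15, 20:00-21:00 (add 4h to convert from UTC-4).
Vera in UTC: 08:15-18:00 (subtract 2h to convert from UTC+2).
Sven in UTC: 09:00-20:00 (subtract 3h to convert from UTC+3).
Vanya in UTC: 08:45-16:45, 17:45-20:45 (add 4h to convert from UTC-4).
Bianca in UTC: 08:00-09:15, 10:15-16:15 (add 7h to convert from UTC-7).
Dana in UTC: 11:30-16:15, 18:45-20:00, 20:15-21:00 (add 7h to convert from UTC-7).
Viktor ∩ Vera: 10:45-17:15.
Viktor ∩ Vera ∩ Sven: 10:45-17:15.
Viktor ∩ Vera ∩ Sven ∩ Vanya: 10:45-16:45.
Viktor ∩ Vera ∩ Sven ∩ Vanya ∩ Bianca: 10:45-16:15.
Viktor ∩ Vera ∩ Sven ∩ Vanya ∩ Bianca ∩ Dana: 11:30-16:15.

11:30-16:15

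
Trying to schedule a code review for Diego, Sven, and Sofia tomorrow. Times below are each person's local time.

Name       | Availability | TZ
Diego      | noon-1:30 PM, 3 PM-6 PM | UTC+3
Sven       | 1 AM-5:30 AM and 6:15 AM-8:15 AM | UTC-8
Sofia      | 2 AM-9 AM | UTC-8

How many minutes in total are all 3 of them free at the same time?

165

Diego in UTC: 09:00-10:30, 12:00-15:00 (subtract 3h to convert from UTC+3).
Sven in UTC: 09:00-13:30, 14:15-16:15 (add 8h to convert from UTC-8).
Sofia in UTC: 10:00-17:00 (add 8h to convert from UTC-8).
Diego ∩ Sven: 09:00-10:30, 12:00-13:30, 14:15-15:00.
Diego ∩ Sven ∩ Sofia: 10:00-10:30, 12:00-13:30, 14:15-15:00.
Summing the common windows: 30 + 90 + 45 = 165 minutes.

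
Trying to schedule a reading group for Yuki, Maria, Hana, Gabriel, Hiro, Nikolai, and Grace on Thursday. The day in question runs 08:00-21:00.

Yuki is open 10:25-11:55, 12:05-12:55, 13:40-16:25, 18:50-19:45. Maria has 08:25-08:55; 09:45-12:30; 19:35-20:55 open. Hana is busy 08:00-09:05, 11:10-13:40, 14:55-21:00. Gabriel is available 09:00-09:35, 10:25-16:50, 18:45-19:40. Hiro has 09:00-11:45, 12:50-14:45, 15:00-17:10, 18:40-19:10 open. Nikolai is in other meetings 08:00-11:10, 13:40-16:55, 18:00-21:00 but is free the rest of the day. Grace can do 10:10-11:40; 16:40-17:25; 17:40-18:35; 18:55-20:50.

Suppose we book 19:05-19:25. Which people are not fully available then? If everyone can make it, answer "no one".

Yuki free: 10:25-11:55, 12:05-12:55, 13:40-16:25, 18:50-19:45.
Maria free: 08:25-08:55, 09:45-12:30, 19:35-20:55.
Hana free: 09:05-11:10, 13:40-14:55 (invert busy blocks within the working day).
Gabriel free: 09:00-09:35, 10:25-16:50, 18:45-19:40.
Hiro free: 09:00-11:45, 12:50-14:45, 15:00-17:10, 18:40-19:10.
Nikolai free: 11:10-13:40, 16:55-18:00 (invert busy blocks within the working day).
Grace free: 10:10-11:40, 16:40-17:25, 17:40-18:35, 18:55-20:50.
Yuki: free for 19:05-19:25. Maria: not fully free for 19:05-19:25. Hana: not fully free for 19:05-19:25. Gabriel: free for 19:05-19:25. Hiro: not fully free for 19:05-19:25. Nikolai: not fully free for 19:05-19:25. Grace: free for 19:05-19:25.

Hana, Hiro, Maria, Nikolai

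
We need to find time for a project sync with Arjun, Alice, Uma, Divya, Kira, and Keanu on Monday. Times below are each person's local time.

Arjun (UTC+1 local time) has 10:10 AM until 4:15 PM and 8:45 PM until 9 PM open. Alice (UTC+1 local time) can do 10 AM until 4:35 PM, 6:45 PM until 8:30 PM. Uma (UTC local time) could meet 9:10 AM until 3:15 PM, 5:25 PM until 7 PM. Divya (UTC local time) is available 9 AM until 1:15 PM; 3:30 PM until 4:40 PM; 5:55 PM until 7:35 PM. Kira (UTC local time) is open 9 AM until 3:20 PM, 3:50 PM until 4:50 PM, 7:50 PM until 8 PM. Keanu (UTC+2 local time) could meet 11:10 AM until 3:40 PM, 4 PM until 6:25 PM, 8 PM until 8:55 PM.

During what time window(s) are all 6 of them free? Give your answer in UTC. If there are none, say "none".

09:10-13:15

Arjun in UTC: 09:10-15:15, 19:45-20:00 (subtract 1h to convert from UTC+1).
Alice in UTC: 09:00-15:35, 17:45-19:30 (subtract 1h to convert from UTC+1).
Uma in UTC: 09:10-15:15, 17:25-19:00.
Divya in UTC: 09:00-13:15, 15:30-16:40, 17:55-19:35.
Kira in UTC: 09:00-15:20, 15:50-16:50, 19:50-20:00.
Keanu in UTC: 09:10-13:40, 14:00-16:25, 18:00-18:55 (subtract 2h to convert from UTC+2).
Arjun ∩ Alice: 09:10-15:15.
Arjun ∩ Alice ∩ Uma: 09:10-15:15.
Arjun ∩ Alice ∩ Uma ∩ Divya: 09:10-13:15.
Arjun ∩ Alice ∩ Uma ∩ Divya ∩ Kira: 09:10-13:15.
Arjun ∩ Alice ∩ Uma ∩ Divya ∩ Kira ∩ Keanu: 09:10-13:15.
Those are the intersection windows.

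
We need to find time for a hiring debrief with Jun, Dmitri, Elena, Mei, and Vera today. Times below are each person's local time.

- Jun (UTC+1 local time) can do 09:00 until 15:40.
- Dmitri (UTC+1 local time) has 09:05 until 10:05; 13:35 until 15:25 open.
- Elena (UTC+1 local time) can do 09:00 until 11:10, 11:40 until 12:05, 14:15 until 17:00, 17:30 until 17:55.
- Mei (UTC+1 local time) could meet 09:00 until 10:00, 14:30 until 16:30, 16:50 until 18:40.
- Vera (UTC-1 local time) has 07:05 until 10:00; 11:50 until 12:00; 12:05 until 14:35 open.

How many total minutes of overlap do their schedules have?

Jun in UTC: 08:00-14:40 (subtract 1h to convert from UTC+1).
Dmitri in UTC: 08:05-09:05, 12:35-14:25 (subtract 1h to convert from UTC+1).
Elena in UTC: 08:00-10:10, 10:40-11:05, 13:15-16:00, 16:30-16:55 (subtract 1h to convert from UTC+1).
Mei in UTC: 08:00-09:00, 13:30-15:30, 15:50-17:40 (subtract 1h to convert from UTC+1).
Vera in UTC: 08:05-11:00, 12:50-13:00, 13:05-15:35 (add 1h to convert from UTC-1).
Jun ∩ Dmitri: 08:05-09:05, 12:35-14:25.
Jun ∩ Dmitri ∩ Elena: 08:05-09:05, 13:15-14:25.
Jun ∩ Dmitri ∩ Elena ∩ Mei: 08:05-09:00, 13:30-14:25.
Jun ∩ Dmitri ∩ Elena ∩ Mei ∩ Vera: 08:05-09:00, 13:30-14:25.
Those are the intersection windows.
Summing the common windows: 55 + 55 = 110 minutes.

110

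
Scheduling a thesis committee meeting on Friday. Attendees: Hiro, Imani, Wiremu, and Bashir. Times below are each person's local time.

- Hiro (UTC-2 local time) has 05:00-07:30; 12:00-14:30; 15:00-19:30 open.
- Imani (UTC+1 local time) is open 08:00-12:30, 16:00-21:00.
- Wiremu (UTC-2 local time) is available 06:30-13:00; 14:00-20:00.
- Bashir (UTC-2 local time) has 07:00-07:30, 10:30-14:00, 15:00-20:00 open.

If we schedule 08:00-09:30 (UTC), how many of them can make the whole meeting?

Hiro in UTC: 07:00-09:30, 14:00-16:30, 17:00-21:30 (add 2h to convert from UTC-2).
Imani in UTC: 07:00-11:30, 15:00-20:00 (subtract 1h to convert from UTC+1).
Wiremu in UTC: 08:30-15:00, 16:00-22:00 (add 2h to convert from UTC-2).
Bashir in UTC: 09:00-09:30, 12:30-16:00, 17:00-22:00 (add 2h to convert from UTC-2).
Hiro and Imani can make the full 08:00-09:30 slot — that's 2.

2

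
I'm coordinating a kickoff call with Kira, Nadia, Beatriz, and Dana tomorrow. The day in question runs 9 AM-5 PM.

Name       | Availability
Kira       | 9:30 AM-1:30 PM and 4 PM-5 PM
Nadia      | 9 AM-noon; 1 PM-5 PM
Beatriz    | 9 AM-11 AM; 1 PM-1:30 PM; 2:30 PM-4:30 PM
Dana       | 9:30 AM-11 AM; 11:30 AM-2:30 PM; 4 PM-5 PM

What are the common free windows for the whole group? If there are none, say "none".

Kira ∩ Nadia: 09:30-12:00, 13:00-13:30, 16:00-17:00.
Kira ∩ Nadia ∩ Beatriz: 09:30-11:00, 13:00-13:30, 16:00-16:30.
Kira ∩ Nadia ∩ Beatriz ∩ Dana: 09:30-11:00, 13:00-13:30, 16:00-16:30.
So the common availability across everyone is 09:30-11:00, 13:00-13:30, 16:00-16:30.

09:30-11:00, 13:00-13:30, 16:00-16:30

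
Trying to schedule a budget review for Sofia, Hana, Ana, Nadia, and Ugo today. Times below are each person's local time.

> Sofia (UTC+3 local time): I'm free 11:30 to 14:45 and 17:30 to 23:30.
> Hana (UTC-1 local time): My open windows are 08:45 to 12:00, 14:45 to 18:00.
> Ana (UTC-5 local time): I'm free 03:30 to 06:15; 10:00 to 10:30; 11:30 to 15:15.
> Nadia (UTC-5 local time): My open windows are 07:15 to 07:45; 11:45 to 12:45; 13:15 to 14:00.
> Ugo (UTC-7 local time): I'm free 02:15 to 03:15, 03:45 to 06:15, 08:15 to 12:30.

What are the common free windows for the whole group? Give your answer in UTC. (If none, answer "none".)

16:45-17:45, 18:15-19:00

Sofia in UTC: 08:30-11:45, 14:30-20:30 (subtract 3h to convert from UTC+3).
Hana in UTC: 09:45-13:00, 15:45-19:00 (add 1h to convert from UTC-1).
Ana in UTC: 08:30-11:15, 15:00-15:30, 16:30-20:15 (add 5h to convert from UTC-5).
Nadia in UTC: 12:15-12:45, 16:45-17:45, 18:15-19:00 (add 5h to convert from UTC-5).
Ugo in UTC: 09:15-10:15, 10:45-13:15, 15:15-19:30 (add 7h to convert from UTC-7).
Sofia ∩ Hana: 09:45-11:45, 15:45-19:00.
Sofia ∩ Hana ∩ Ana: 09:45-11:15, 16:30-19:00.
Sofia ∩ Hana ∩ Ana ∩ Nadia: 16:45-17:45, 18:15-19:00.
Sofia ∩ Hana ∩ Ana ∩ Nadia ∩ Ugo: 16:45-17:45, 18:15-19:00.
Those are the intersection windows.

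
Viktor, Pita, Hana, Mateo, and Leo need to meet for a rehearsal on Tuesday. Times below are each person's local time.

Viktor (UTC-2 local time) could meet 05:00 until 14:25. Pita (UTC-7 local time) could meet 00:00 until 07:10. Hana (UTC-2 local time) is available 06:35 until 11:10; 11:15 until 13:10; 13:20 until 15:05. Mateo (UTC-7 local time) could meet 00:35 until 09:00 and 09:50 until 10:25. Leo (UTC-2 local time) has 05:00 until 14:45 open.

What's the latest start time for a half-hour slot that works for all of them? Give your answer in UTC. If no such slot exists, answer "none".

Viktor in UTC: 07:00-16:25 (add 2h to convert from UTC-2).
Pita in UTC: 07:00-14:10 (add 7h to convert from UTC-7).
Hana in UTC: 08:35-13:10, 13:15-15:10, 15:20-17:05 (add 2h to convert from UTC-2).
Mateo in UTC: 07:35-16:00, 16:50-17:25 (add 7h to convert from UTC-7).
Leo in UTC: 07:00-16:45 (add 2h to convert from UTC-2).
Viktor ∩ Pita: 07:00-14:10.
Viktor ∩ Pita ∩ Hana: 08:35-13:10, 13:15-14:10.
Viktor ∩ Pita ∩ Hana ∩ Mateo: 08:35-13:10, 13:15-14:10.
Viktor ∩ Pita ∩ Hana ∩ Mateo ∩ Leo: 08:35-13:10, 13:15-14:10.
The last common window of at least 30 minutes is 13:15-14:10; a 30-minute meeting can start as late as 13:40 and still end by 14:10.

13:40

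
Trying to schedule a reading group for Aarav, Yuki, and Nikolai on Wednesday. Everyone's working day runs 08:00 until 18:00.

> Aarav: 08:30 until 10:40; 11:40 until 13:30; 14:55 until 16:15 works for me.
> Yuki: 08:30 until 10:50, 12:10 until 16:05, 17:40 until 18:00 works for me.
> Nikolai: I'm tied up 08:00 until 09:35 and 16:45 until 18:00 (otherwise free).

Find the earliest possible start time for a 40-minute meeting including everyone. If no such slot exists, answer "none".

09:35

Aarav free: 08:30-10:40, 11:40-13:30, 14:55-16:15.
Yuki free: 08:30-10:50, 12:10-16:05, 17:40-18:00.
Nikolai free: 09:35-16:45 (invert busy blocks within the working day).
Aarav ∩ Yuki: 08:30-10:40, 12:10-13:30, 14:55-16:05.
Aarav ∩ Yuki ∩ Nikolai: 09:35-10:40, 12:10-13:30, 14:55-16:05.
The first common window of at least 40 minutes is 09:35-10:40, so the earliest start is 09:35.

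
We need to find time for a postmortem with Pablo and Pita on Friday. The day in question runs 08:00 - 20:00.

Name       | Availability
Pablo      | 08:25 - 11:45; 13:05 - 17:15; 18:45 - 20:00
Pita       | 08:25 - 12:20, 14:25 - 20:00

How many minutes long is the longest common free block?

Pablo ∩ Pita: 08:25-11:45, 14:25-17:15, 18:45-20:00.
So the common availability across everyone is 08:25-11:45, 14:25-17:15, 18:45-20:00.
The longest is 08:25-11:45 at 200 minutes.

200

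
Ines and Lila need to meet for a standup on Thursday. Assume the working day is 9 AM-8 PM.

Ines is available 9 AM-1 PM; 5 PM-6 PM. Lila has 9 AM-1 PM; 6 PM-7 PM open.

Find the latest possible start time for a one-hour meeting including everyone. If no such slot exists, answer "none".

Ines ∩ Lila: 09:00-13:00.
So the common availability across everyone is 09:00-13:00.
The last common window of at least 60 minutes is 09:00-13:00; a 60-minute meeting can start as late as 12:00 and still end by 13:00.

12:00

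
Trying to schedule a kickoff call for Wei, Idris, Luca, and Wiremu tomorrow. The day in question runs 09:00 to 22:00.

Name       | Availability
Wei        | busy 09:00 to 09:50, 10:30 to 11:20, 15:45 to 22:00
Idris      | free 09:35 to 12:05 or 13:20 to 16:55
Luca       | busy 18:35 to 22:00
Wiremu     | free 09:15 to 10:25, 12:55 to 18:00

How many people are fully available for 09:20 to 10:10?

2

Wei free: 09:50-10:30, 11:20-15:45 (invert busy blocks within the working day).
Idris free: 09:35-12:05, 13:20-16:55.
Luca free: 09:00-18:35 (invert busy blocks within the working day).
Wiremu free: 09:15-10:25, 12:55-18:00.
Luca and Wiremu can make the full 09:20-10:10 slot — that's 2.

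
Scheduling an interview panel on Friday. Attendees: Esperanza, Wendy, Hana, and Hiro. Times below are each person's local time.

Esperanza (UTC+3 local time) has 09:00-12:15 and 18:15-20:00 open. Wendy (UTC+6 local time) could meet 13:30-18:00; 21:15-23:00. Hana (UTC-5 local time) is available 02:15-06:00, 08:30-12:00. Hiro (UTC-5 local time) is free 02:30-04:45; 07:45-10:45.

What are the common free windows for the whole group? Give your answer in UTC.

Esperanza in UTC: 06:00-09:15, 15:15-17:00 (subtract 3h to convert from UTC+3).
Wendy in UTC: 07:30-12:00, 15:15-17:00 (subtract 6h to convert from UTC+6).
Hana in UTC: 07:15-11:00, 13:30-17:00 (add 5h to convert from UTC-5).
Hiro in UTC: 07:30-09:45, 12:45-15:45 (add 5h to convert from UTC-5).
Esperanza ∩ Wendy: 07:30-09:15, 15:15-17:00.
Esperanza ∩ Wendy ∩ Hana: 07:30-09:15, 15:15-17:00.
Esperanza ∩ Wendy ∩ Hana ∩ Hiro: 07:30-09:15, 15:15-15:45.
So the common availability across everyone is 07:30-09:15, 15:15-15:45.

07:30-09:15, 15:15-15:45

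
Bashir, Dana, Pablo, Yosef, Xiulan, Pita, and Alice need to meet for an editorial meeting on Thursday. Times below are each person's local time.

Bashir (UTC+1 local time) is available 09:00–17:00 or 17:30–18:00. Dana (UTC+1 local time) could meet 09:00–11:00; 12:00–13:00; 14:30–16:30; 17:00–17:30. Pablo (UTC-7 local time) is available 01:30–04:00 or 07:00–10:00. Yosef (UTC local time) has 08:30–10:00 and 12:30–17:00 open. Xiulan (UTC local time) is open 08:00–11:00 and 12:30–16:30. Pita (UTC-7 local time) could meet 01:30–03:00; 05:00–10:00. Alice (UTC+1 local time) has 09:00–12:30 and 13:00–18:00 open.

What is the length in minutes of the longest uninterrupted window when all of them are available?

Bashir in UTC: 08:00-16:00, 16:30-17:00 (subtract 1h to convert from UTC+1).
Dana in UTC: 08:00-10:00, 11:00-12:00, 13:30-15:30, 16:00-16:30 (subtract 1h to convert from UTC+1).
Pablo in UTC: 08:30-11:00, 14:00-17:00 (add 7h to convert from UTC-7).
Yosef in UTC: 08:30-10:00, 12:30-17:00.
Xiulan in UTC: 08:00-11:00, 12:30-16:30.
Pita in UTC: 08:30-10:00, 12:00-17:00 (add 7h to convert from UTC-7).
Alice in UTC: 08:00-11:30, 12:00-17:00 (subtract 1h to convert from UTC+1).
Bashir ∩ Dana: 08:00-10:00, 11:00-12:00, 13:30-15:30.
Bashir ∩ Dana ∩ Pablo: 08:30-10:00, 14:00-15:30.
Bashir ∩ Dana ∩ Pablo ∩ Yosef: 08:30-10:00, 14:00-15:30.
Bashir ∩ Dana ∩ Pablo ∩ Yosef ∩ Xiulan: 08:30-10:00, 14:00-15:30.
Bashir ∩ Dana ∩ Pablo ∩ Yosef ∩ Xiulan ∩ Pita: 08:30-10:00, 14:00-15:30.
Bashir ∩ Dana ∩ Pablo ∩ Yosef ∩ Xiulan ∩ Pita ∩ Alice: 08:30-10:00, 14:00-15:30.
The longest is 08:30-10:00 at 90 minutes.

90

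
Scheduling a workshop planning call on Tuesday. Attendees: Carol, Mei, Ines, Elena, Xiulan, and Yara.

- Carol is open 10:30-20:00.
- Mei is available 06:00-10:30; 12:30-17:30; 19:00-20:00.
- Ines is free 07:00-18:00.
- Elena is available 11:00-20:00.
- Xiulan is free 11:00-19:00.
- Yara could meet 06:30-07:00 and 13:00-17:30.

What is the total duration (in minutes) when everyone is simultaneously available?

Carol ∩ Mei: 12:30-17:30, 19:00-20:00.
Carol ∩ Mei ∩ Ines: 12:30-17:30.
Carol ∩ Mei ∩ Ines ∩ Elena: 12:30-17:30.
Carol ∩ Mei ∩ Ines ∩ Elena ∩ Xiulan: 12:30-17:30.
Carol ∩ Mei ∩ Ines ∩ Elena ∩ Xiulan ∩ Yara: 13:00-17:30.
Those are the intersection windows.
That's a single block of 270 minutes.

270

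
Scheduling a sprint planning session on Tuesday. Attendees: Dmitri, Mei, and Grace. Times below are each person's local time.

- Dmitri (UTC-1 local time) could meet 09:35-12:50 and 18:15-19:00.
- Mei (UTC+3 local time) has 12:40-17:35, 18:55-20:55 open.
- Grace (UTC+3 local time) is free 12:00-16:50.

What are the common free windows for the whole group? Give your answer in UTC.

10:35-13:50

Dmitri in UTC: 10:35-13:50, 19:15-20:00 (add 1h to convert from UTC-1).
Mei in UTC: 09:40-14:35, 15:55-17:55 (subtract 3h to convert from UTC+3).
Grace in UTC: 09:00-13:50 (subtract 3h to convert from UTC+3).
Dmitri ∩ Mei: 10:35-13:50.
Dmitri ∩ Mei ∩ Grace: 10:35-13:50.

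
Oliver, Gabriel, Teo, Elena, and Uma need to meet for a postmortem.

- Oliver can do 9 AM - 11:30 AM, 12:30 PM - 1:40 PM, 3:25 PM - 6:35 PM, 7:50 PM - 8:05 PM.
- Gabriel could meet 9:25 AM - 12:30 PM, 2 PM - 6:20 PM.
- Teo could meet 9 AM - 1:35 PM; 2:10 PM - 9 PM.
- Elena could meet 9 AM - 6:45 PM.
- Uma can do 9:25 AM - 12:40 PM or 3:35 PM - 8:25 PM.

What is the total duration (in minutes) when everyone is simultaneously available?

290

Oliver ∩ Gabriel: 09:25-11:30, 15:25-18:20.
Oliver ∩ Gabriel ∩ Teo: 09:25-11:30, 15:25-18:20.
Oliver ∩ Gabriel ∩ Teo ∩ Elena: 09:25-11:30, 15:25-18:20.
Oliver ∩ Gabriel ∩ Teo ∩ Elena ∩ Uma: 09:25-11:30, 15:35-18:20.
Summing the common windows: 125 + 165 = 290 minutes.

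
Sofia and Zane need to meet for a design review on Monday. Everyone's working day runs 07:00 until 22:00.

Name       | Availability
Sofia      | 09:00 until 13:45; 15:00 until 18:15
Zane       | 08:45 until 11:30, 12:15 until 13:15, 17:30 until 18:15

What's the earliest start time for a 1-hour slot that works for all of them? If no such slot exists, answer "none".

09:00

Sofia ∩ Zane: 09:00-11:30, 12:15-13:15, 17:30-18:15.
So the common availability across everyone is 09:00-11:30, 12:15-13:15, 17:30-18:15.
The first common window of at least 60 minutes is 09:00-11:30, so the earliest start is 09:00.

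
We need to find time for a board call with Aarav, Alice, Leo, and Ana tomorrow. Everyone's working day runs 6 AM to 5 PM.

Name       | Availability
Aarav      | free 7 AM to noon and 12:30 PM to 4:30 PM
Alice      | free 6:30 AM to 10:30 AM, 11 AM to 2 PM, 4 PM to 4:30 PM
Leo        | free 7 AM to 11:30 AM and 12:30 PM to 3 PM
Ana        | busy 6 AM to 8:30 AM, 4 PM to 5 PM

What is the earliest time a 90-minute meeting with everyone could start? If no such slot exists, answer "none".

Aarav free: 07:00-12:00, 12:30-16:30.
Alice free: 06:30-10:30, 11:00-14:00, 16:00-16:30.
Leo free: 07:00-11:30, 12:30-15:00.
Ana free: 08:30-16:00 (invert busy blocks within the working day).
Aarav ∩ Alice: 07:00-10:30, 11:00-12:00, 12:30-14:00, 16:00-16:30.
Aarav ∩ Alice ∩ Leo: 07:00-10:30, 11:00-11:30, 12:30-14:00.
Aarav ∩ Alice ∩ Leo ∩ Ana: 08:30-10:30, 11:00-11:30, 12:30-14:00.
The first common window of at least 90 minutes is 08:30-10:30, so the earliest start is 08:30.

08:30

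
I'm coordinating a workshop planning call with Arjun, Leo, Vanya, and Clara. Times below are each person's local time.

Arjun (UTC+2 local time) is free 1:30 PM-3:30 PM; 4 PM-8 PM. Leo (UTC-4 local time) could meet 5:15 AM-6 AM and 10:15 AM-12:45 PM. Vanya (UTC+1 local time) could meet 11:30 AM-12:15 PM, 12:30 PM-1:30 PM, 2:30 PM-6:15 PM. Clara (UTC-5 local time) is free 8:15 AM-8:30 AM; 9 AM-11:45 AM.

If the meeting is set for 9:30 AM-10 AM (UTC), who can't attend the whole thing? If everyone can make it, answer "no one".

Arjun in UTC: 11:30-13:30, 14:00-18:00 (subtract 2h to convert from UTC+2).
Leo in UTC: 09:15-10:00, 14:15-16:45 (add 4h to convert from UTC-4).
Vanya in UTC: 10:30-11:15, 11:30-12:30, 13:30-17:15 (subtract 1h to convert from UTC+1).
Clara in UTC: 13:15-13:30, 14:00-16:45 (add 5h to convert from UTC-5).
Arjun: not fully free for 09:30-10:00. Leo: free for 09:30-10:00. Vanya: not fully free for 09:30-10:00. Clara: not fully free for 09:30-10:00.

Arjun, Clara, Vanya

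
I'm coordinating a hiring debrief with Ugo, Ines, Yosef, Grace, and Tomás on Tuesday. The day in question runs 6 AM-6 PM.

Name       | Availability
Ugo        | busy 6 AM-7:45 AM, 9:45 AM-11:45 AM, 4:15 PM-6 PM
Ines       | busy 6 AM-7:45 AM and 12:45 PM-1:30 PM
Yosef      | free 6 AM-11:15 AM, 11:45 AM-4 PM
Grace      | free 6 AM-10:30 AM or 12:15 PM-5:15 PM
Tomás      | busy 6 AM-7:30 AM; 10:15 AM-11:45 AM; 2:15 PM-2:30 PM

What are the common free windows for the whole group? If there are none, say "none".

07:45-09:45, 12:15-12:45, 13:30-14:15, 14:30-16:00

Ugo free: 07:45-09:45, 11:45-16:15 (invert busy blocks within the working day).
Ines free: 07:45-12:45, 13:30-18:00 (invert busy blocks within the working day).
Yosef free: 06:00-11:15, 11:45-16:00.
Grace free: 06:00-10:30, 12:15-17:15.
Tomás free: 07:30-10:15, 11:45-14:15, 14:30-18:00 (invert busy blocks within the working day).
Ugo ∩ Ines: 07:45-09:45, 11:45-12:45, 13:30-16:15.
Ugo ∩ Ines ∩ Yosef: 07:45-09:45, 11:45-12:45, 13:30-16:00.
Ugo ∩ Ines ∩ Yosef ∩ Grace: 07:45-09:45, 12:15-12:45, 13:30-16:00.
Ugo ∩ Ines ∩ Yosef ∩ Grace ∩ Tomás: 07:45-09:45, 12:15-12:45, 13:30-14:15, 14:30-16:00.
So the common availability across everyone is 07:45-09:45, 12:15-12:45, 13:30-14:15, 14:30-16:00.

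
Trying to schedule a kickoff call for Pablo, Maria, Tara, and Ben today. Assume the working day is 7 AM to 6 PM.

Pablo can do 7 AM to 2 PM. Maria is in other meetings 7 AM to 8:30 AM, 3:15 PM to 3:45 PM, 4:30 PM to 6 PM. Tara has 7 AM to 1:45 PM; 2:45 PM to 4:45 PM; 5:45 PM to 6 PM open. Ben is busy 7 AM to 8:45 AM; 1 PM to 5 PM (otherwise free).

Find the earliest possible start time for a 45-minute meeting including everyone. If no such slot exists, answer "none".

Pablo free: 07:00-14:00.
Maria free: 08:30-15:15, 15:45-16:30 (invert busy blocks within the working day).
Tara free: 07:00-13:45, 14:45-16:45, 17:45-18:00.
Ben free: 08:45-13:00, 17:00-18:00 (invert busy blocks within the working day).
Pablo ∩ Maria: 08:30-14:00.
Pablo ∩ Maria ∩ Tara: 08:30-13:45.
Pablo ∩ Maria ∩ Tara ∩ Ben: 08:45-13:00.
The first common window of at least 45 minutes is 08:45-13:00, so the earliest start is 08:45.

08:45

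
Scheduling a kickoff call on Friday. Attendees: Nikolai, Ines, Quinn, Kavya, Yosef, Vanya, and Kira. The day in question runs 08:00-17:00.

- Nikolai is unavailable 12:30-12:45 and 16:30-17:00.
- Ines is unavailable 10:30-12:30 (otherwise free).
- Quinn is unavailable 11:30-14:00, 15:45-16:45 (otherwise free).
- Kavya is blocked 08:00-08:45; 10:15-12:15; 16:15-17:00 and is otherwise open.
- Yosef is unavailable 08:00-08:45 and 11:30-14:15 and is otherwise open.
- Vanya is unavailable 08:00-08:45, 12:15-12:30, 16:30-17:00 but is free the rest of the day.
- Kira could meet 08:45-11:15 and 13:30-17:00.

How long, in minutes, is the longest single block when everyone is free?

Nikolai free: 08:00-12:30, 12:45-16:30 (invert busy blocks within the working day).
Ines free: 08:00-10:30, 12:30-17:00 (invert busy blocks within the working day).
Quinn free: 08:00-11:30, 14:00-15:45, 16:45-17:00 (invert busy blocks within the working day).
Kavya free: 08:45-10:15, 12:15-16:15 (invert busy blocks within the working day).
Yosef free: 08:45-11:30, 14:15-17:00 (invert busy blocks within the working day).
Vanya free: 08:45-12:15, 12:30-16:30 (invert busy blocks within the working day).
Kira free: 08:45-11:15, 13:30-17:00.
Nikolai ∩ Ines: 08:00-10:30, 12:45-16:30.
Nikolai ∩ Ines ∩ Quinn: 08:00-10:30, 14:00-15:45.
Nikolai ∩ Ines ∩ Quinn ∩ Kavya: 08:45-10:15, 14:00-15:45.
Nikolai ∩ Ines ∩ Quinn ∩ Kavya ∩ Yosef: 08:45-10:15, 14:15-15:45.
Nikolai ∩ Ines ∩ Quinn ∩ Kavya ∩ Yosef ∩ Vanya: 08:45-10:15, 14:15-15:45.
Nikolai ∩ Ines ∩ Quinn ∩ Kavya ∩ Yosef ∩ Vanya ∩ Kira: 08:45-10:15, 14:15-15:45.
So the common availability across everyone is 08:45-10:15, 14:15-15:45.
The longest is 08:45-10:15 at 90 minutes.

90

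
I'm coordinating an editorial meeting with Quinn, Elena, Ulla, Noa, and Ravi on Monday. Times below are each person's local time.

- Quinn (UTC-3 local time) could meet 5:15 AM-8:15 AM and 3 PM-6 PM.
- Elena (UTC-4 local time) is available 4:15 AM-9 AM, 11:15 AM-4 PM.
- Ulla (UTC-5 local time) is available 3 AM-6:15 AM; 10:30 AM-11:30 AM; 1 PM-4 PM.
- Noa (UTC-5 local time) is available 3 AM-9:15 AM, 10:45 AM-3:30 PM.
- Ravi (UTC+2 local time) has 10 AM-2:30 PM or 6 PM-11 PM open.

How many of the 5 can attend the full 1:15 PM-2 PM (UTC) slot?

1

Quinn in UTC: 08:15-11:15, 18:00-21:00 (add 3h to convert from UTC-3).
Elena in UTC: 08:15-13:00, 15:15-20:00 (add 4h to convert from UTC-4).
Ulla in UTC: 08:00-11:15, 15:30-16:30, 18:00-21:00 (add 5h to convert from UTC-5).
Noa in UTC: 08:00-14:15, 15:45-20:30 (add 5h to convert from UTC-5).
Ravi in UTC: 08:00-12:30, 16:00-21:00 (subtract 2h to convert from UTC+2).
Noa can make the full 13:15-14:00 slot — that's 1.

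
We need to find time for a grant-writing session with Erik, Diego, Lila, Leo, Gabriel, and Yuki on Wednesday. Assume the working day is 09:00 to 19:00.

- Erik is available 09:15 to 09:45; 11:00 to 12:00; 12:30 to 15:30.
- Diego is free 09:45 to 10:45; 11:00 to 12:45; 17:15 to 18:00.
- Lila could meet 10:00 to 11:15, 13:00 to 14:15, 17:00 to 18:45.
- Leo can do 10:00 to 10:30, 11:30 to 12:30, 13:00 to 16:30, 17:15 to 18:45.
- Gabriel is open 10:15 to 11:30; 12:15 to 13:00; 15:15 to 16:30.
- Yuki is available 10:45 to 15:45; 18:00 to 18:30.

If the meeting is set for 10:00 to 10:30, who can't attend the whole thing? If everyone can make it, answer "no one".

Erik, Gabriel, Yuki

Erik: not fully free for 10:00-10:30. Diego: free for 10:00-10:30. Lila: free for 10:00-10:30. Leo: free for 10:00-10:30. Gabriel: not fully free for 10:00-10:30. Yuki: not fully free for 10:00-10:30.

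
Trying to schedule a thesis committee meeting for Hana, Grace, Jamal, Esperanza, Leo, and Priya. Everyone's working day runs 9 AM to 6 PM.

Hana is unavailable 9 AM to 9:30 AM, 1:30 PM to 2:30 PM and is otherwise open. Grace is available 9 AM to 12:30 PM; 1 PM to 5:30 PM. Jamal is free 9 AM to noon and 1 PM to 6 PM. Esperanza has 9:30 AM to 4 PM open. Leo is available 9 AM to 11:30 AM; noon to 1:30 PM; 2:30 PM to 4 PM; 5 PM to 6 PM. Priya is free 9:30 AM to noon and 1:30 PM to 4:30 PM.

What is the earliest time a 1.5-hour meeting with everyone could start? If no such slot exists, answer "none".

Hana free: 09:30-13:30, 14:30-18:00 (invert busy blocks within the working day).
Grace free: 09:00-12:30, 13:00-17:30.
Jamal free: 09:00-12:00, 13:00-18:00.
Esperanza free: 09:30-16:00.
Leo free: 09:00-11:30, 12:00-13:30, 14:30-16:00, 17:00-18:00.
Priya free: 09:30-12:00, 13:30-16:30.
Hana ∩ Grace: 09:30-12:30, 13:00-13:30, 14:30-17:30.
Hana ∩ Grace ∩ Jamal: 09:30-12:00, 13:00-13:30, 14:30-17:30.
Hana ∩ Grace ∩ Jamal ∩ Esperanza: 09:30-12:00, 13:00-13:30, 14:30-16:00.
Hana ∩ Grace ∩ Jamal ∩ Esperanza ∩ Leo: 09:30-11:30, 13:00-13:30, 14:30-16:00.
Hana ∩ Grace ∩ Jamal ∩ Esperanza ∩ Leo ∩ Priya: 09:30-11:30, 14:30-16:00.
The first common window of at least 90 minutes is 09:30-11:30, so the earliest start is 09:30.

09:30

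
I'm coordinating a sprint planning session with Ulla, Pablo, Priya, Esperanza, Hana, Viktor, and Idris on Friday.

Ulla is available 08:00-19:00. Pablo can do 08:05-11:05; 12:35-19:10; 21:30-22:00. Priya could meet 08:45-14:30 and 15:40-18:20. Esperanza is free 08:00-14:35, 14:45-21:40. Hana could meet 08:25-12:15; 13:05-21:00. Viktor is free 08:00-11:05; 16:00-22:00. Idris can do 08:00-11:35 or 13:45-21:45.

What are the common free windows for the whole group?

Ulla ∩ Pablo: 08:05-11:05, 12:35-19:00.
Ulla ∩ Pablo ∩ Priya: 08:45-11:05, 12:35-14:30, 15:40-18:20.
Ulla ∩ Pablo ∩ Priya ∩ Esperanza: 08:45-11:05, 12:35-14:30, 15:40-18:20.
Ulla ∩ Pablo ∩ Priya ∩ Esperanza ∩ Hana: 08:45-11:05, 13:05-14:30, 15:40-18:20.
Ulla ∩ Pablo ∩ Priya ∩ Esperanza ∩ Hana ∩ Viktor: 08:45-11:05, 16:00-18:20.
Ulla ∩ Pablo ∩ Priya ∩ Esperanza ∩ Hana ∩ Viktor ∩ Idris: 08:45-11:05, 16:00-18:20.

08:45-11:05, 16:00-18:20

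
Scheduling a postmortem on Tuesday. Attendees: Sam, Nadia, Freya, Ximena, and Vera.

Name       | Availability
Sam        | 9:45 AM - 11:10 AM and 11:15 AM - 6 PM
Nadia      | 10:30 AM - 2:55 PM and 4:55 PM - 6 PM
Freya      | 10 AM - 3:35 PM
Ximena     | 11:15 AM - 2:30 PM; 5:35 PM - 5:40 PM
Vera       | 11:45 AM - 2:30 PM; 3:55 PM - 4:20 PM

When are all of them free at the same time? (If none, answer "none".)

11:45-14:30

Sam ∩ Nadia: 10:30-11:10, 11:15-14:55, 16:55-18:00.
Sam ∩ Nadia ∩ Freya: 10:30-11:10, 11:15-14:55.
Sam ∩ Nadia ∩ Freya ∩ Ximena: 11:15-14:30.
Sam ∩ Nadia ∩ Freya ∩ Ximena ∩ Vera: 11:45-14:30.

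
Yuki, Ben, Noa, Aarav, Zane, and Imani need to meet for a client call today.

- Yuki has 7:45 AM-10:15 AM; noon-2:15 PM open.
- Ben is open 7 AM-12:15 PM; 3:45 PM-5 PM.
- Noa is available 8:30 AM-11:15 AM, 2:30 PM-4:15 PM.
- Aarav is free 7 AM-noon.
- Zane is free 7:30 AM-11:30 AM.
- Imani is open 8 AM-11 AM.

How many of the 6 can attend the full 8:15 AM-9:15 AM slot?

5

Yuki, Ben, Aarav, Zane, and Imani can make the full 08:15-09:15 slot — that's 5.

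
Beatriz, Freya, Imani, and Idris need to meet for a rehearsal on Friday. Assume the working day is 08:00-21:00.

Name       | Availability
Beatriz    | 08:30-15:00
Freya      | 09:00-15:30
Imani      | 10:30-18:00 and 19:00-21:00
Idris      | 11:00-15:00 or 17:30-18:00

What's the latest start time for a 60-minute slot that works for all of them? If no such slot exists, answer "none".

14:00

Beatriz ∩ Freya: 09:00-15:00.
Beatriz ∩ Freya ∩ Imani: 10:30-15:00.
Beatriz ∩ Freya ∩ Imani ∩ Idris: 11:00-15:00.
The last common window of at least 60 minutes is 11:00-15:00; a 60-minute meeting can start as late as 14:00 and still end by 15:00.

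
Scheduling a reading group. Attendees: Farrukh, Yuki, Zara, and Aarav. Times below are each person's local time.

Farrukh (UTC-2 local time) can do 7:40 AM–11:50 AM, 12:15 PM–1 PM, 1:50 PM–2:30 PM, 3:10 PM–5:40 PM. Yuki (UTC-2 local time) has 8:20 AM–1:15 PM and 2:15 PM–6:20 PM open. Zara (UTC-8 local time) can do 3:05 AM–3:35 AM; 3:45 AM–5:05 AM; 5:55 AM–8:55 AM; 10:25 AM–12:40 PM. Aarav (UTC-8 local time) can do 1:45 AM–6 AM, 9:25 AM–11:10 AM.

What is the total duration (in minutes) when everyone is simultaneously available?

Farrukh in UTC: 09:40-13:50, 14:15-15:00, 15:50-16:30, 17:10-19:40 (add 2h to convert from UTC-2).
Yuki in UTC: 10:20-15:15, 16:15-20:20 (add 2h to convert from UTC-2).
Zara in UTC: 11:05-11:35, 11:45-13:05, 13:55-16:55, 18:25-20:40 (add 8h to convert from UTC-8).
Aarav in UTC: 09:45-14:00, 17:25-19:10 (add 8h to convert from UTC-8).
Farrukh ∩ Yuki: 10:20-13:50, 14:15-15:00, 16:15-16:30, 17:10-19:40.
Farrukh ∩ Yuki ∩ Zara: 11:05-11:35, 11:45-13:05, 14:15-15:00, 16:15-16:30, 18:25-19:40.
Farrukh ∩ Yuki ∩ Zara ∩ Aarav: 11:05-11:35, 11:45-13:05, 18:25-19:10.
Summing the common windows: 30 + 80 + 45 = 155 minutes.

155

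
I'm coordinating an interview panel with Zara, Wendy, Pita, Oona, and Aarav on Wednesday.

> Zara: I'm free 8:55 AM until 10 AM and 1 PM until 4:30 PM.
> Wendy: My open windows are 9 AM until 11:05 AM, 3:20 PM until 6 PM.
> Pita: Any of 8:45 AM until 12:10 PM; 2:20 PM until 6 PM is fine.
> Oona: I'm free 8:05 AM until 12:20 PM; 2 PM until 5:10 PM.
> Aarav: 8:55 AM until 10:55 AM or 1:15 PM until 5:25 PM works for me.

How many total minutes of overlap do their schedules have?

Zara ∩ Wendy: 09:00-10:00, 15:20-16:30.
Zara ∩ Wendy ∩ Pita: 09:00-10:00, 15:20-16:30.
Zara ∩ Wendy ∩ Pita ∩ Oona: 09:00-10:00, 15:20-16:30.
Zara ∩ Wendy ∩ Pita ∩ Oona ∩ Aarav: 09:00-10:00, 15:20-16:30.
So the common availability across everyone is 09:00-10:00, 15:20-16:30.
Summing the common windows: 60 + 70 = 130 minutes.

130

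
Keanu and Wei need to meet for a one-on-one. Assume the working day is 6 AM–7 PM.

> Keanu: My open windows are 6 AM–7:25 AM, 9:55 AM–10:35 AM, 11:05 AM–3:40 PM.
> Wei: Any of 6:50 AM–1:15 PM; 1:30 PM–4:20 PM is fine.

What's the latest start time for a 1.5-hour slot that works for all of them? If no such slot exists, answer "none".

Keanu ∩ Wei: 06:50-07:25, 09:55-10:35, 11:05-13:15, 13:30-15:40.
The last common window of at least 90 minutes is 13:30-15:40; a 90-minute meeting can start as late as 14:10 and still end by 15:40.

14:10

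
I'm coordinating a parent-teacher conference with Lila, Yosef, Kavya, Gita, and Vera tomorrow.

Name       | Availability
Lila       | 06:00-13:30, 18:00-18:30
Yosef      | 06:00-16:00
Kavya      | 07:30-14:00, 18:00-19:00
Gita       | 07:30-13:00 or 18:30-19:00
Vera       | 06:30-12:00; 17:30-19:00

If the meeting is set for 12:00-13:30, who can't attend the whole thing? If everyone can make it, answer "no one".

Lila: free for 12:00-13:30. Yosef: free for 12:00-13:30. Kavya: free for 12:00-13:30. Gita: not fully free for 12:00-13:30. Vera: not fully free for 12:00-13:30.

Gita, Vera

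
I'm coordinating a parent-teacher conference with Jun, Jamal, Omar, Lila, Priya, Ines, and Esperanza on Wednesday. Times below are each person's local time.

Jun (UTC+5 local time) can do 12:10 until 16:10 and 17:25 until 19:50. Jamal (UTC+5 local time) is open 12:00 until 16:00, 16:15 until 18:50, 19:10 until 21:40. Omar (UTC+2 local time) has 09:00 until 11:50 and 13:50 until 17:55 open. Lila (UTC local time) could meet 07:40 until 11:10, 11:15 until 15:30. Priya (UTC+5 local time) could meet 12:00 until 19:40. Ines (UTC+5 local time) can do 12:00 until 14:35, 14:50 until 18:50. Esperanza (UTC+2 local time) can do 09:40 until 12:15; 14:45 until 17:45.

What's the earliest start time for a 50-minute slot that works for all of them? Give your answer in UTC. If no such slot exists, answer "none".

Jun in UTC: 07:10-11:10, 12:25-14:50 (subtract 5h to convert from UTC+5).
Jamal in UTC: 07:00-11:00, 11:15-13:50, 14:10-16:40 (subtract 5h to convert from UTC+5).
Omar in UTC: 07:00-09:50, 11:50-15:55 (subtract 2h to convert from UTC+2).
Lila in UTC: 07:40-11:10, 11:15-15:30.
Priya in UTC: 07:00-14:40 (subtract 5h to convert from UTC+5).
Ines in UTC: 07:00-09:35, 09:50-13:50 (subtract 5h to convert from UTC+5).
Esperanza in UTC: 07:40-10:15, 12:45-15:45 (subtract 2h to convert from UTC+2).
Jun ∩ Jamal: 07:10-11:00, 12:25-13:50, 14:10-14:50.
Jun ∩ Jamal ∩ Omar: 07:10-09:50, 12:25-13:50, 14:10-14:50.
Jun ∩ Jamal ∩ Omar ∩ Lila: 07:40-09:50, 12:25-13:50, 14:10-14:50.
Jun ∩ Jamal ∩ Omar ∩ Lila ∩ Priya: 07:40-09:50, 12:25-13:50, 14:10-14:40.
Jun ∩ Jamal ∩ Omar ∩ Lila ∩ Priya ∩ Ines: 07:40-09:35, 12:25-13:50.
Jun ∩ Jamal ∩ Omar ∩ Lila ∩ Priya ∩ Ines ∩ Esperanza: 07:40-09:35, 12:45-13:50.
Those are the intersection windows.
The first common window of at least 50 minutes is 07:40-09:35, so the earliest start is 07:40.

07:40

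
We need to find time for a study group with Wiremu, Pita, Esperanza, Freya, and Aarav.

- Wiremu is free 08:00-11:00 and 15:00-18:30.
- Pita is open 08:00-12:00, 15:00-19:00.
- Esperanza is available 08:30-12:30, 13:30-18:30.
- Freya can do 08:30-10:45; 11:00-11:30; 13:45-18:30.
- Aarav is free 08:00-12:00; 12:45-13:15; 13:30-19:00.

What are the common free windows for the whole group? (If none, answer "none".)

08:30-10:45, 15:00-18:30

Wiremu ∩ Pita: 08:00-11:00, 15:00-18:30.
Wiremu ∩ Pita ∩ Esperanza: 08:30-11:00, 15:00-18:30.
Wiremu ∩ Pita ∩ Esperanza ∩ Freya: 08:30-10:45, 15:00-18:30.
Wiremu ∩ Pita ∩ Esperanza ∩ Freya ∩ Aarav: 08:30-10:45, 15:00-18:30.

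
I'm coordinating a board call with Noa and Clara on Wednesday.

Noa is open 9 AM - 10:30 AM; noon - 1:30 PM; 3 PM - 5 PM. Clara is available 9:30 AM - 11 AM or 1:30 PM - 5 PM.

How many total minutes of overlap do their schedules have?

Noa ∩ Clara: 09:30-10:30, 15:00-17:00.
Summing the common windows: 60 + 120 = 180 minutes.

180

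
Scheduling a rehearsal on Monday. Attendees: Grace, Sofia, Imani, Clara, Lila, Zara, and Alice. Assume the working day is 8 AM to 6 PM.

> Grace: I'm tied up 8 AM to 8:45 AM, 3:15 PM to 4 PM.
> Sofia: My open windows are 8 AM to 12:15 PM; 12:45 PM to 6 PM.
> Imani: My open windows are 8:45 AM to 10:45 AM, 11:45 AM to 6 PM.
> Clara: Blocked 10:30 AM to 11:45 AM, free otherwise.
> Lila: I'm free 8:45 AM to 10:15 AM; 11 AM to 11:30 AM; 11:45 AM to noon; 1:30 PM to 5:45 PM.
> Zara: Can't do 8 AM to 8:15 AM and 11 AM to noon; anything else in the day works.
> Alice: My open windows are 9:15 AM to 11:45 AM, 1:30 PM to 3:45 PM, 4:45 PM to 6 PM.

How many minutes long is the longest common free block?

Grace free: 08:45-15:15, 16:00-18:00 (invert busy blocks within the working day).
Sofia free: 08:00-12:15, 12:45-18:00.
Imani free: 08:45-10:45, 11:45-18:00.
Clara free: 08:00-10:30, 11:45-18:00 (invert busy blocks within the working day).
Lila free: 08:45-10:15, 11:00-11:30, 11:45-12:00, 13:30-17:45.
Zara free: 08:15-11:00, 12:00-18:00 (invert busy blocks within the working day).
Alice free: 09:15-11:45, 13:30-15:45, 16:45-18:00.
Grace ∩ Sofia: 08:45-12:15, 12:45-15:15, 16:00-18:00.
Grace ∩ Sofia ∩ Imani: 08:45-10:45, 11:45-12:15, 12:45-15:15, 16:00-18:00.
Grace ∩ Sofia ∩ Imani ∩ Clara: 08:45-10:30, 11:45-12:15, 12:45-15:15, 16:00-18:00.
Grace ∩ Sofia ∩ Imani ∩ Clara ∩ Lila: 08:45-10:15, 11:45-12:00, 13:30-15:15, 16:00-17:45.
Grace ∩ Sofia ∩ Imani ∩ Clara ∩ Lila ∩ Zara: 08:45-10:15, 13:30-15:15, 16:00-17:45.
Grace ∩ Sofia ∩ Imani ∩ Clara ∩ Lila ∩ Zara ∩ Alice: 09:15-10:15, 13:30-15:15, 16:45-17:45.
The longest is 13:30-15:15 at 105 minutes.

105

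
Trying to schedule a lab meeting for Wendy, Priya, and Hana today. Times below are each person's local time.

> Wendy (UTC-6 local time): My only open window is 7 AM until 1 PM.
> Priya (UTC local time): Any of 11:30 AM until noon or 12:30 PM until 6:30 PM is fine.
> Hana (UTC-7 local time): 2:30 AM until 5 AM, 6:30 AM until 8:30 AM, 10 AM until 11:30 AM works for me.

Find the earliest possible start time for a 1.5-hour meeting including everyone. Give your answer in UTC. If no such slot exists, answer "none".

13:30

Wendy in UTC: 13:00-19:00 (add 6h to convert from UTC-6).
Priya in UTC: 11:30-12:00, 12:30-18:30.
Hana in UTC: 09:30-12:00, 13:30-15:30, 17:00-18:30 (add 7h to convert from UTC-7).
Wendy ∩ Priya: 13:00-18:30.
Wendy ∩ Priya ∩ Hana: 13:30-15:30, 17:00-18:30.
The first common window of at least 90 minutes is 13:30-15:30, so the earliest start is 13:30.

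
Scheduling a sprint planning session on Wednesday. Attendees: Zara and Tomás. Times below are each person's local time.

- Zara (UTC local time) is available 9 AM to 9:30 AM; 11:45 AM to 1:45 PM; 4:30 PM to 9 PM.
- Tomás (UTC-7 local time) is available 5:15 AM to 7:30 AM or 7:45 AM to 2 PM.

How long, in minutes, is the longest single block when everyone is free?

Zara in UTC: 09:00-09:30, 11:45-13:45, 16:30-21:00.
Tomás in UTC: 12:15-14:30, 14:45-21:00 (add 7h to convert from UTC-7).
Zara ∩ Tomás: 12:15-13:45, 16:30-21:00.
The longest is 16:30-21:00 at 270 minutes.

270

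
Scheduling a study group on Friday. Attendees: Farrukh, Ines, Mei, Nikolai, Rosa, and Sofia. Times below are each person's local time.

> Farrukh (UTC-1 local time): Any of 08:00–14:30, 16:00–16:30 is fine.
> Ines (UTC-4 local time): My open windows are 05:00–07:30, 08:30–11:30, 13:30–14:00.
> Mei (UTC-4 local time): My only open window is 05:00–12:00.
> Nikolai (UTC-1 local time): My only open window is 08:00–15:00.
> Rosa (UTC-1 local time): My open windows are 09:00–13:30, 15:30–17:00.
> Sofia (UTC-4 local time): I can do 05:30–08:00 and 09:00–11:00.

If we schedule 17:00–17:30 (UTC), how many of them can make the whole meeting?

2

Farrukh in UTC: 09:00-15:30, 17:00-17:30 (add 1h to convert from UTC-1).
Ines in UTC: 09:00-11:30, 12:30-15:30, 17:30-18:00 (add 4h to convert from UTC-4).
Mei in UTC: 09:00-16:00 (add 4h to convert from UTC-4).
Nikolai in UTC: 09:00-16:00 (add 1h to convert from UTC-1).
Rosa in UTC: 10:00-14:30, 16:30-18:00 (add 1h to convert from UTC-1).
Sofia in UTC: 09:30-12:00, 13:00-15:00 (add 4h to convert from UTC-4).
Farrukh and Rosa can make the full 17:00-17:30 slot — that's 2.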